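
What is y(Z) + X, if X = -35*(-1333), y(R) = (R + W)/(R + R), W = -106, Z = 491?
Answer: 45815595/982 ≈ 46655.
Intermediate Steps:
y(R) = (-106 + R)/(2*R) (y(R) = (R - 106)/(R + R) = (-106 + R)/((2*R)) = (-106 + R)*(1/(2*R)) = (-106 + R)/(2*R))
X = 46655
y(Z) + X = (½)*(-106 + 491)/491 + 46655 = (½)*(1/491)*385 + 46655 = 385/982 + 46655 = 45815595/982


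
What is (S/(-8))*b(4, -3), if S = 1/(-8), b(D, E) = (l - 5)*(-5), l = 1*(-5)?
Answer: 25/32 ≈ 0.78125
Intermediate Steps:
l = -5
b(D, E) = 50 (b(D, E) = (-5 - 5)*(-5) = -10*(-5) = 50)
S = -⅛ (S = 1*(-⅛) = -⅛ ≈ -0.12500)
(S/(-8))*b(4, -3) = -⅛/(-8)*50 = -⅛*(-⅛)*50 = (1/64)*50 = 25/32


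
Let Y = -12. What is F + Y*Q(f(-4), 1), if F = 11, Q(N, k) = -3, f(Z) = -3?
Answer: 47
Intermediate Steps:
F + Y*Q(f(-4), 1) = 11 - 12*(-3) = 11 + 36 = 47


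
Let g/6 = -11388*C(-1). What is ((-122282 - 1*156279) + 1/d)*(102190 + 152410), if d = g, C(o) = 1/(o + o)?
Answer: -605741646890950/8541 ≈ -7.0922e+10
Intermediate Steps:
C(o) = 1/(2*o)
g = 34164 (g = 6*(-5694/(-1)) = 6*(-5694*(-1)) = 6*(-11388*(-1/2)) = 6*5694 = 34164)
d = 34164
((-122282 - 1*156279) + 1/d)*(102190 + 152410) = ((-122282 - 1*156279) + 1/34164)*(102190 + 152410) = ((-122282 - 156279) + 1/34164)*254600 = (-278561 + 1/34164)*254600 = -9516758003/34164*254600 = -605741646890950/8541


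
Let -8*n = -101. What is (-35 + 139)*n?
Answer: 1313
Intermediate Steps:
n = 101/8 (n = -⅛*(-101) = 101/8 ≈ 12.625)
(-35 + 139)*n = (-35 + 139)*(101/8) = 104*(101/8) = 1313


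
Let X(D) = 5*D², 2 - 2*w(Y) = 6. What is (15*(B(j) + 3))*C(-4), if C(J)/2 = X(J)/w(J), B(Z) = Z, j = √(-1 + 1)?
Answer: -3600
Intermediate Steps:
j = 0 (j = √0 = 0)
w(Y) = -2 (w(Y) = 1 - ½*6 = 1 - 3 = -2)
C(J) = -5*J² (C(J) = 2*((5*J²)/(-2)) = 2*((5*J²)*(-½)) = 2*(-5*J²/2) = -5*J²)
(15*(B(j) + 3))*C(-4) = (15*(0 + 3))*(-5*(-4)²) = (15*3)*(-5*16) = 45*(-80) = -3600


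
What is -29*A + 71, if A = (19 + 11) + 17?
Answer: -1292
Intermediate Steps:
A = 47 (A = 30 + 17 = 47)
-29*A + 71 = -29*47 + 71 = -1363 + 71 = -1292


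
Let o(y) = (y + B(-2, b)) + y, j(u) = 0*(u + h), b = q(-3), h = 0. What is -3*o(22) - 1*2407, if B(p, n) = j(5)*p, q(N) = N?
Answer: -2539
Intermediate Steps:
b = -3
j(u) = 0 (j(u) = 0*(u + 0) = 0*u = 0)
B(p, n) = 0 (B(p, n) = 0*p = 0)
o(y) = 2*y (o(y) = (y + 0) + y = y + y = 2*y)
-3*o(22) - 1*2407 = -6*22 - 1*2407 = -3*44 - 2407 = -132 - 2407 = -2539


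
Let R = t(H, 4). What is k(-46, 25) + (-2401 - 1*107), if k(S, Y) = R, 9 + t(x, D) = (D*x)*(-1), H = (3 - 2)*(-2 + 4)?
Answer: -2525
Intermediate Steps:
H = 2 (H = 1*2 = 2)
t(x, D) = -9 - D*x (t(x, D) = -9 + (D*x)*(-1) = -9 - D*x)
R = -17 (R = -9 - 1*4*2 = -9 - 8 = -17)
k(S, Y) = -17
k(-46, 25) + (-2401 - 1*107) = -17 + (-2401 - 1*107) = -17 + (-2401 - 107) = -17 - 2508 = -2525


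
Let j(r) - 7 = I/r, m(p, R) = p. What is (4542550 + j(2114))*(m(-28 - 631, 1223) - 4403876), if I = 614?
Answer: -21148300172058960/1057 ≈ -2.0008e+13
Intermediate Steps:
j(r) = 7 + 614/r
(4542550 + j(2114))*(m(-28 - 631, 1223) - 4403876) = (4542550 + (7 + 614/2114))*((-28 - 631) - 4403876) = (4542550 + (7 + 614*(1/2114)))*(-659 - 4403876) = (4542550 + (7 + 307/1057))*(-4404535) = (4542550 + 7706/1057)*(-4404535) = (4801483056/1057)*(-4404535) = -21148300172058960/1057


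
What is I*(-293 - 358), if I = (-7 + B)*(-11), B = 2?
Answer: -35805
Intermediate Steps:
I = 55 (I = (-7 + 2)*(-11) = -5*(-11) = 55)
I*(-293 - 358) = 55*(-293 - 358) = 55*(-651) = -35805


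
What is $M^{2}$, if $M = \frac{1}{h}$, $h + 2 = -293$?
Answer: $\frac{1}{87025} \approx 1.1491 \cdot 10^{-5}$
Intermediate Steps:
$h = -295$ ($h = -2 - 293 = -295$)
$M = - \frac{1}{295}$ ($M = \frac{1}{-295} = - \frac{1}{295} \approx -0.0033898$)
$M^{2} = \left(- \frac{1}{295}\right)^{2} = \frac{1}{87025}$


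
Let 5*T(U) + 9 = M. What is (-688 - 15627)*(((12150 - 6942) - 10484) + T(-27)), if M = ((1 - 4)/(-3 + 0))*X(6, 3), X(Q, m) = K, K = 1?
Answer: 86104044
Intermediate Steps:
X(Q, m) = 1
M = 1 (M = ((1 - 4)/(-3 + 0))*1 = -3/(-3)*1 = -3*(-1/3)*1 = 1*1 = 1)
T(U) = -8/5 (T(U) = -9/5 + (1/5)*1 = -9/5 + 1/5 = -8/5)
(-688 - 15627)*(((12150 - 6942) - 10484) + T(-27)) = (-688 - 15627)*(((12150 - 6942) - 10484) - 8/5) = -16315*((5208 - 10484) - 8/5) = -16315*(-5276 - 8/5) = -16315*(-26388/5) = 86104044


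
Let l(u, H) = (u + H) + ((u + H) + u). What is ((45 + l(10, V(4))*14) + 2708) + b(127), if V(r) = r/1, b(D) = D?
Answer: 3412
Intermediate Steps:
V(r) = r (V(r) = r*1 = r)
l(u, H) = 2*H + 3*u (l(u, H) = (H + u) + ((H + u) + u) = (H + u) + (H + 2*u) = 2*H + 3*u)
((45 + l(10, V(4))*14) + 2708) + b(127) = ((45 + (2*4 + 3*10)*14) + 2708) + 127 = ((45 + (8 + 30)*14) + 2708) + 127 = ((45 + 38*14) + 2708) + 127 = ((45 + 532) + 2708) + 127 = (577 + 2708) + 127 = 3285 + 127 = 3412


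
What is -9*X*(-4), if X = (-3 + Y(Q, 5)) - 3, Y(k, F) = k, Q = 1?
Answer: -180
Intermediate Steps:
X = -5 (X = (-3 + 1) - 3 = -2 - 3 = -5)
-9*X*(-4) = -9*(-5)*(-4) = 45*(-4) = -180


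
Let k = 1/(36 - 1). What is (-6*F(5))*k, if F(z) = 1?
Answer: -6/35 ≈ -0.17143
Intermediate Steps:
k = 1/35 ≈ 0.028571
(-6*F(5))*k = -6*1*(1/35) = -6*1/35 = -6/35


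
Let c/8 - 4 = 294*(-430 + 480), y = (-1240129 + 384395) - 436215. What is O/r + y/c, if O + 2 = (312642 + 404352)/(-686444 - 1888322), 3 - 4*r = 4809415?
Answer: -1999793057986092635/182081256756592768 ≈ -10.983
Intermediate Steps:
r = -1202353 (r = ¾ - ¼*4809415 = ¾ - 4809415/4 = -1202353)
y = -1291949 (y = -855734 - 436215 = -1291949)
c = 117632 (c = 32 + 8*(294*(-430 + 480)) = 32 + 8*(294*50) = 32 + 8*14700 = 32 + 117600 = 117632)
O = -2933263/1287383 (O = -2 + (312642 + 404352)/(-686444 - 1888322) = -2 + 716994/(-2574766) = -2 + 716994*(-1/2574766) = -2 - 358497/1287383 = -2933263/1287383 ≈ -2.2785)
O/r + y/c = -2933263/1287383/(-1202353) - 1291949/117632 = -2933263/1287383*(-1/1202353) - 1291949*1/117632 = 2933263/1547888812199 - 1291949/117632 = -1999793057986092635/182081256756592768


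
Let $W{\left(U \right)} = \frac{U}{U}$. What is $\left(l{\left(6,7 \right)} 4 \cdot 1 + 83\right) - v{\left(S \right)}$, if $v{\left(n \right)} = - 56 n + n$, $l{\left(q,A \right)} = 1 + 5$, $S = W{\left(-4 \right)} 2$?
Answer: $217$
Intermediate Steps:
$W{\left(U \right)} = 1$
$S = 2$ ($S = 1 \cdot 2 = 2$)
$l{\left(q,A \right)} = 6$
$v{\left(n \right)} = - 55 n$
$\left(l{\left(6,7 \right)} 4 \cdot 1 + 83\right) - v{\left(S \right)} = \left(6 \cdot 4 \cdot 1 + 83\right) - \left(-55\right) 2 = \left(6 \cdot 4 + 83\right) - -110 = \left(24 + 83\right) + 110 = 107 + 110 = 217$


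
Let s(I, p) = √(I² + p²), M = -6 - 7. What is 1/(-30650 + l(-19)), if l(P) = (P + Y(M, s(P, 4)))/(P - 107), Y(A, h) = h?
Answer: -243298503/7457062428892 + 63*√377/7457062428892 ≈ -3.2626e-5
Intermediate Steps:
M = -13
l(P) = (P + √(16 + P²))/(-107 + P) (l(P) = (P + √(P² + 4²))/(P - 107) = (P + √(P² + 16))/(-107 + P) = (P + √(16 + P²))/(-107 + P))
1/(-30650 + l(-19)) = 1/(-30650 + (-19 + √(16 + (-19)²))/(-107 - 19)) = 1/(-30650 + (-19 + √(16 + 361))/(-126)) = 1/(-30650 - (-19 + √377)/126) = 1/(-30650 + (19/126 - √377/126)) = 1/(-3861881/126 - √377/126)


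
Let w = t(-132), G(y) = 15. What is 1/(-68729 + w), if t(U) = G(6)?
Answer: -1/68714 ≈ -1.4553e-5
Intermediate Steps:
t(U) = 15
w = 15
1/(-68729 + w) = 1/(-68729 + 15) = 1/(-68714) = -1/68714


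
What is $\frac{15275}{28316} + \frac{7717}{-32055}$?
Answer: $\frac{271125553}{907669380} \approx 0.29871$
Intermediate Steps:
$\frac{15275}{28316} + \frac{7717}{-32055} = 15275 \cdot \frac{1}{28316} + 7717 \left(- \frac{1}{32055}\right) = \frac{15275}{28316} - \frac{7717}{32055} = \frac{271125553}{907669380}$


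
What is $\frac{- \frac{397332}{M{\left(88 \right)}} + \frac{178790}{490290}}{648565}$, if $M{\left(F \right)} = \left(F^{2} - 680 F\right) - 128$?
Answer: $\frac{1701208627}{138387043211520} \approx 1.2293 \cdot 10^{-5}$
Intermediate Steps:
$M{\left(F \right)} = -128 + F^{2} - 680 F$
$\frac{- \frac{397332}{M{\left(88 \right)}} + \frac{178790}{490290}}{648565} = \frac{- \frac{397332}{-128 + 88^{2} - 59840} + \frac{178790}{490290}}{648565} = \left(- \frac{397332}{-128 + 7744 - 59840} + 178790 \cdot \frac{1}{490290}\right) \frac{1}{648565} = \left(- \frac{397332}{-52224} + \frac{17879}{49029}\right) \frac{1}{648565} = \left(\left(-397332\right) \left(- \frac{1}{52224}\right) + \frac{17879}{49029}\right) \frac{1}{648565} = \left(\frac{33111}{4352} + \frac{17879}{49029}\right) \frac{1}{648565} = \frac{1701208627}{213374208} \cdot \frac{1}{648565} = \frac{1701208627}{138387043211520}$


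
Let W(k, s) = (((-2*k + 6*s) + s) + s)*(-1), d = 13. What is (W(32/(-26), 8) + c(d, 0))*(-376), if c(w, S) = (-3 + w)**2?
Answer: -163936/13 ≈ -12610.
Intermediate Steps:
W(k, s) = -8*s + 2*k (W(k, s) = ((-2*k + 7*s) + s)*(-1) = (-2*k + 8*s)*(-1) = -8*s + 2*k)
(W(32/(-26), 8) + c(d, 0))*(-376) = ((-8*8 + 2*(32/(-26))) + (-3 + 13)**2)*(-376) = ((-64 + 2*(32*(-1/26))) + 10**2)*(-376) = ((-64 + 2*(-16/13)) + 100)*(-376) = ((-64 - 32/13) + 100)*(-376) = (-864/13 + 100)*(-376) = (436/13)*(-376) = -163936/13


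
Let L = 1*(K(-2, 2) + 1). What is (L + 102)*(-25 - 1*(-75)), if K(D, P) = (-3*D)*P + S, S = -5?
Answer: 5500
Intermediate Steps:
K(D, P) = -5 - 3*D*P (K(D, P) = (-3*D)*P - 5 = -3*D*P - 5 = -5 - 3*D*P)
L = 8 (L = 1*((-5 - 3*(-2)*2) + 1) = 1*((-5 + 12) + 1) = 1*(7 + 1) = 1*8 = 8)
(L + 102)*(-25 - 1*(-75)) = (8 + 102)*(-25 - 1*(-75)) = 110*(-25 + 75) = 110*50 = 5500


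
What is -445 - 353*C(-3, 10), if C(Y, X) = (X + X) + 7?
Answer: -9976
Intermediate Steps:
C(Y, X) = 7 + 2*X (C(Y, X) = 2*X + 7 = 7 + 2*X)
-445 - 353*C(-3, 10) = -445 - 353*(7 + 2*10) = -445 - 353*(7 + 20) = -445 - 353*27 = -445 - 9531 = -9976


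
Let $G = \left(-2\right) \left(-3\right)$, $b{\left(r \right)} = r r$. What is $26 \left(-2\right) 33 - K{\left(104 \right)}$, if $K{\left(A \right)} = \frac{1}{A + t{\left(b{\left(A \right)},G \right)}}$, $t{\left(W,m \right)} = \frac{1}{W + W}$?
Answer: $- \frac{3860556596}{2249729} \approx -1716.0$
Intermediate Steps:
$b{\left(r \right)} = r^{2}$
$G = 6$
$t{\left(W,m \right)} = \frac{1}{2 W}$
$K{\left(A \right)} = \frac{1}{A + \frac{1}{2 A^{2}}}$
$26 \left(-2\right) 33 - K{\left(104 \right)} = 26 \left(-2\right) 33 - \frac{2 \cdot 104^{2}}{1 + 2 \cdot 104^{3}} = \left(-52\right) 33 - 2 \cdot 10816 \frac{1}{1 + 2 \cdot 1124864} = -1716 - 2 \cdot 10816 \frac{1}{1 + 2249728} = -1716 - 2 \cdot 10816 \cdot \frac{1}{2249729} = -1716 - \frac{21632}{2249729} = - \frac{3860556596}{2249729}$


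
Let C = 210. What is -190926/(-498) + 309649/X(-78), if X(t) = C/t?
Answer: -332997536/2905 ≈ -1.1463e+5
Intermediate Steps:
X(t) = 210/t
-190926/(-498) + 309649/X(-78) = -190926/(-498) + 309649/((210/(-78))) = -190926*(-1/498) + 309649/((210*(-1/78))) = 31821/83 + 309649/(-35/13) = 31821/83 + 309649*(-13/35) = 31821/83 - 4025437/35 = -332997536/2905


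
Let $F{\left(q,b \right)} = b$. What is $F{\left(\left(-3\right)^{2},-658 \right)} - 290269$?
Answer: $-290927$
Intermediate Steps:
$F{\left(\left(-3\right)^{2},-658 \right)} - 290269 = -658 - 290269 = -290927$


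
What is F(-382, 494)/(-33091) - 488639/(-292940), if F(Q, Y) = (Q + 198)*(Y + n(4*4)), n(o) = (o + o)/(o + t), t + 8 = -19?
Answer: 469038070559/106630452940 ≈ 4.3987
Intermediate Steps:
t = -27 (t = -8 - 19 = -27)
n(o) = 2*o/(-27 + o) (n(o) = (o + o)/(o - 27) = (2*o)/(-27 + o) = 2*o/(-27 + o))
F(Q, Y) = (198 + Q)*(-32/11 + Y) (F(Q, Y) = (Q + 198)*(Y + 2*(4*4)/(-27 + 4*4)) = (198 + Q)*(Y + 2*16/(-27 + 16)) = (198 + Q)*(Y + 2*16/(-11)) = (198 + Q)*(Y + 2*16*(-1/11)) = (198 + Q)*(Y - 32/11) = (198 + Q)*(-32/11 + Y))
F(-382, 494)/(-33091) - 488639/(-292940) = (-576 + 198*494 - 32/11*(-382) - 382*494)/(-33091) - 488639/(-292940) = (-576 + 97812 + 12224/11 - 188708)*(-1/33091) - 488639*(-1/292940) = -993968/11*(-1/33091) + 488639/292940 = 993968/364001 + 488639/292940 = 469038070559/106630452940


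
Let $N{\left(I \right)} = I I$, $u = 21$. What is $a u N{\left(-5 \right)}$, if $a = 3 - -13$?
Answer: $8400$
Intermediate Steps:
$N{\left(I \right)} = I^{2}$
$a = 16$ ($a = 3 + 13 = 16$)
$a u N{\left(-5 \right)} = 16 \cdot 21 \left(-5\right)^{2} = 336 \cdot 25 = 8400$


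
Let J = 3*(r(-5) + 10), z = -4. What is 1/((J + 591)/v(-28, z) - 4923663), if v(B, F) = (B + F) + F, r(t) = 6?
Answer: -4/19694723 ≈ -2.0310e-7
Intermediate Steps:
v(B, F) = B + 2*F
J = 48 (J = 3*(6 + 10) = 3*16 = 48)
1/((J + 591)/v(-28, z) - 4923663) = 1/((48 + 591)/(-28 + 2*(-4)) - 4923663) = 1/(639/(-28 - 8) - 4923663) = 1/(639/(-36) - 4923663) = 1/(639*(-1/36) - 4923663) = 1/(-71/4 - 4923663) = 1/(-19694723/4) = -4/19694723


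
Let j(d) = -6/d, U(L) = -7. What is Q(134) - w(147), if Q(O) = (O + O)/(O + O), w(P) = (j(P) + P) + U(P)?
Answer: -6809/49 ≈ -138.96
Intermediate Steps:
w(P) = -7 + P - 6/P (w(P) = (-6/P + P) - 7 = (P - 6/P) - 7 = -7 + P - 6/P)
Q(O) = 1 (Q(O) = (2*O)/((2*O)) = (2*O)*(1/(2*O)) = 1)
Q(134) - w(147) = 1 - (-7 + 147 - 6/147) = 1 - (-7 + 147 - 6*1/147) = 1 - (-7 + 147 - 2/49) = 1 - 1*6858/49 = 1 - 6858/49 = -6809/49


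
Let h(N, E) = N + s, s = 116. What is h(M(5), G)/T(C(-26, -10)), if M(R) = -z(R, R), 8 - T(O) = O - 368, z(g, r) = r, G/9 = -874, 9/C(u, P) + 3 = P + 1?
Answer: 444/1507 ≈ 0.29463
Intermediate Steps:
C(u, P) = 9/(-2 + P) (C(u, P) = 9/(-3 + (P + 1)) = 9/(-3 + (1 + P)) = 9/(-2 + P))
G = -7866 (G = 9*(-874) = -7866)
T(O) = 376 - O (T(O) = 8 - (O - 368) = 8 - (-368 + O) = 8 + (368 - O) = 376 - O)
M(R) = -R
h(N, E) = 116 + N (h(N, E) = N + 116 = 116 + N)
h(M(5), G)/T(C(-26, -10)) = (116 - 1*5)/(376 - 9/(-2 - 10)) = (116 - 5)/(376 - 9/(-12)) = 111/(376 - 9*(-1)/12) = 111/(376 - 1*(-¾)) = 111/(376 + ¾) = 111/(1507/4) = 111*(4/1507) = 444/1507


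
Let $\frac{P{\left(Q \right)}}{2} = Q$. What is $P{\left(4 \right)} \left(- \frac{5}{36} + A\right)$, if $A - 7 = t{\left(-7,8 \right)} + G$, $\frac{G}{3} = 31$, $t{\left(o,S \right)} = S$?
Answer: $\frac{7766}{9} \approx 862.89$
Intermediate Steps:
$P{\left(Q \right)} = 2 Q$
$G = 93$ ($G = 3 \cdot 31 = 93$)
$A = 108$ ($A = 7 + \left(8 + 93\right) = 7 + 101 = 108$)
$P{\left(4 \right)} \left(- \frac{5}{36} + A\right) = 2 \cdot 4 \left(- \frac{5}{36} + 108\right) = 8 \left(\left(-5\right) \frac{1}{36} + 108\right) = 8 \left(- \frac{5}{36} + 108\right) = 8 \cdot \frac{3883}{36} = \frac{7766}{9}$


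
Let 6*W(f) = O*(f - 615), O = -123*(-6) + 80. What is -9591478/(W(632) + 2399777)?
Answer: -14387217/3603142 ≈ -3.9930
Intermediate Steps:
O = 818 (O = 738 + 80 = 818)
W(f) = -83845 + 409*f/3 (W(f) = (818*(f - 615))/6 = (818*(-615 + f))/6 = (-503070 + 818*f)/6 = -83845 + 409*f/3)
-9591478/(W(632) + 2399777) = -9591478/((-83845 + (409/3)*632) + 2399777) = -9591478/((-83845 + 258488/3) + 2399777) = -9591478/(6953/3 + 2399777) = -9591478/7206284/3 = -9591478*3/7206284 = -14387217/3603142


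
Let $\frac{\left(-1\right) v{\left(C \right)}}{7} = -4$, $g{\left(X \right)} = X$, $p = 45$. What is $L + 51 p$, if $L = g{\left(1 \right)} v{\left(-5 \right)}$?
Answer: $2323$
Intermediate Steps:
$v{\left(C \right)} = 28$ ($v{\left(C \right)} = \left(-7\right) \left(-4\right) = 28$)
$L = 28$ ($L = 1 \cdot 28 = 28$)
$L + 51 p = 28 + 51 \cdot 45 = 28 + 2295 = 2323$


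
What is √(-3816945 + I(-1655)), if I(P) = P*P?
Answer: 4*I*√67370 ≈ 1038.2*I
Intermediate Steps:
I(P) = P²
√(-3816945 + I(-1655)) = √(-3816945 + (-1655)²) = √(-3816945 + 2739025) = √(-1077920) = 4*I*√67370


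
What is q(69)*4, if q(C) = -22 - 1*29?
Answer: -204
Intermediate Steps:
q(C) = -51 (q(C) = -22 - 29 = -51)
q(69)*4 = -51*4 = -204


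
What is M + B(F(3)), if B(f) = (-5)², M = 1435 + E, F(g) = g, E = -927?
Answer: 533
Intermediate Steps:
M = 508 (M = 1435 - 927 = 508)
B(f) = 25
M + B(F(3)) = 508 + 25 = 533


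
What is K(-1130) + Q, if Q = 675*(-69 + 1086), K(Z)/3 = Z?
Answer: 683085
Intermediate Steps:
K(Z) = 3*Z
Q = 686475 (Q = 675*1017 = 686475)
K(-1130) + Q = 3*(-1130) + 686475 = -3390 + 686475 = 683085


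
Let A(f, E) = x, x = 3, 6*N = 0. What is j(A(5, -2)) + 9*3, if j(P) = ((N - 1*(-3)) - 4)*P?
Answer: 24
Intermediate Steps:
N = 0 (N = (⅙)*0 = 0)
A(f, E) = 3
j(P) = -P (j(P) = ((0 - 1*(-3)) - 4)*P = ((0 + 3) - 4)*P = (3 - 4)*P = -P)
j(A(5, -2)) + 9*3 = -1*3 + 9*3 = -3 + 27 = 24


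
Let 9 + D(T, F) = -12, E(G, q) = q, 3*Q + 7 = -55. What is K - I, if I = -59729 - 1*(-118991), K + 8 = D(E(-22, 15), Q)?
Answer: -59291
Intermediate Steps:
Q = -62/3 (Q = -7/3 + (1/3)*(-55) = -7/3 - 55/3 = -62/3 ≈ -20.667)
D(T, F) = -21 (D(T, F) = -9 - 12 = -21)
K = -29 (K = -8 - 21 = -29)
I = 59262 (I = -59729 + 118991 = 59262)
K - I = -29 - 1*59262 = -29 - 59262 = -59291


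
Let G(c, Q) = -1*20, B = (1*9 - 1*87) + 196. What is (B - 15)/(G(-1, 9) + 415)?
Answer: 103/395 ≈ 0.26076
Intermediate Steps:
B = 118 (B = (9 - 87) + 196 = -78 + 196 = 118)
G(c, Q) = -20
(B - 15)/(G(-1, 9) + 415) = (118 - 15)/(-20 + 415) = 103/395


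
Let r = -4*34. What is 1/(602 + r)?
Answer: 1/466 ≈ 0.0021459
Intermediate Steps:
r = -136
1/(602 + r) = 1/(602 - 136) = 1/466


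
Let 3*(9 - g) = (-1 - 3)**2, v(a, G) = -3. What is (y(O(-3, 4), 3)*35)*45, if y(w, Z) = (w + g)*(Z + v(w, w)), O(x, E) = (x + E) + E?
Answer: 0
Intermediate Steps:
g = 11/3 (g = 9 - (-1 - 3)**2/3 = 9 - 1/3*(-4)**2 = 9 - 1/3*16 = 9 - 16/3 = 11/3 ≈ 3.6667)
O(x, E) = x + 2*E (O(x, E) = (E + x) + E = x + 2*E)
y(w, Z) = (-3 + Z)*(11/3 + w) (y(w, Z) = (w + 11/3)*(Z - 3) = (11/3 + w)*(-3 + Z) = (-3 + Z)*(11/3 + w))
(y(O(-3, 4), 3)*35)*45 = ((-11 - 3*(-3 + 2*4) + (11/3)*3 + 3*(-3 + 2*4))*35)*45 = ((-11 - 3*(-3 + 8) + 11 + 3*(-3 + 8))*35)*45 = ((-11 - 3*5 + 11 + 3*5)*35)*45 = ((-11 - 15 + 11 + 15)*35)*45 = (0*35)*45 = 0*45 = 0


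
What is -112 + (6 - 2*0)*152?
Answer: 800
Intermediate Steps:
-112 + (6 - 2*0)*152 = -112 + (6 + 0)*152 = -112 + 6*152 = -112 + 912 = 800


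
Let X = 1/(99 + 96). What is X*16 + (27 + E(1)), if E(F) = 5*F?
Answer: 6256/195 ≈ 32.082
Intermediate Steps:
X = 1/195 ≈ 0.0051282
X*16 + (27 + E(1)) = (1/195)*16 + (27 + 5*1) = 16/195 + (27 + 5) = 16/195 + 32 = 6256/195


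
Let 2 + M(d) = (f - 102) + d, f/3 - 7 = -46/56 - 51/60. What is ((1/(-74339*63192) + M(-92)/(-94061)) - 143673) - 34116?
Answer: -2749548178856808650011/15465232429757880 ≈ -1.7779e+5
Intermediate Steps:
f = 1119/70 (f = 21 + 3*(-46/56 - 51/60) = 21 + 3*(-46*1/56 - 51*1/60) = 21 + 3*(-23/28 - 17/20) = 21 + 3*(-117/70) = 21 - 351/70 = 1119/70 ≈ 15.986)
M(d) = -6161/70 + d (M(d) = -2 + ((1119/70 - 102) + d) = -2 + (-6021/70 + d) = -6161/70 + d)
((1/(-74339*63192) + M(-92)/(-94061)) - 143673) - 34116 = ((1/(-74339*63192) + (-6161/70 - 92)/(-94061)) - 143673) - 34116 = ((-1/74339*1/63192 - 12601/70*(-1/94061)) - 143673) - 34116 = ((-1/4697630088 + 12601/6584270) - 143673) - 34116 = (29597415077309/15465232429757880 - 143673) - 34116 = -2221936309283188815931/15465232429757880 - 34116 = -2749548178856808650011/15465232429757880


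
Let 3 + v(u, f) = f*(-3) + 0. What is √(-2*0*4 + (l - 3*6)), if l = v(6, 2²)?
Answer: I*√33 ≈ 5.7446*I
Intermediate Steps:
v(u, f) = -3 - 3*f (v(u, f) = -3 + (f*(-3) + 0) = -3 + (-3*f + 0) = -3 - 3*f)
l = -15 (l = -3 - 3*2² = -3 - 3*4 = -3 - 12 = -15)
√(-2*0*4 + (l - 3*6)) = √(-2*0*4 + (-15 - 3*6)) = √(0*4 + (-15 - 18)) = √(0 - 33) = √(-33) = I*√33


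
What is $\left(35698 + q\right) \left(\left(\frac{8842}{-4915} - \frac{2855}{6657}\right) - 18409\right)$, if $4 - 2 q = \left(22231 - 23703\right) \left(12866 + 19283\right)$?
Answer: $- \frac{14275287758641778696}{32719155} \approx -4.363 \cdot 10^{11}$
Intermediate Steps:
$q = 23661666$ ($q = 2 - \frac{\left(22231 - 23703\right) \left(12866 + 19283\right)}{2} = 2 - \frac{\left(-1472\right) 32149}{2} = 2 - -23661664 = 2 + 23661664 = 23661666$)
$\left(35698 + q\right) \left(\left(\frac{8842}{-4915} - \frac{2855}{6657}\right) - 18409\right) = \left(35698 + 23661666\right) \left(\left(\frac{8842}{-4915} - \frac{2855}{6657}\right) - 18409\right) = 23697364 \left(\left(8842 \left(- \frac{1}{4915}\right) - \frac{2855}{6657}\right) - 18409\right) = 23697364 \left(\left(- \frac{8842}{4915} - \frac{2855}{6657}\right) - 18409\right) = 23697364 \left(- \frac{72893519}{32719155} - 18409\right) = 23697364 \left(- \frac{602399817914}{32719155}\right) = - \frac{14275287758641778696}{32719155}$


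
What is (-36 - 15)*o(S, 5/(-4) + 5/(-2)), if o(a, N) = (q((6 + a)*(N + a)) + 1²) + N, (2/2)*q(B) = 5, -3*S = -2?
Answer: -459/4 ≈ -114.75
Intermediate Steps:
S = ⅔ (S = -⅓*(-2) = ⅔ ≈ 0.66667)
q(B) = 5
o(a, N) = 6 + N (o(a, N) = (5 + 1²) + N = (5 + 1) + N = 6 + N)
(-36 - 15)*o(S, 5/(-4) + 5/(-2)) = (-36 - 15)*(6 + (5/(-4) + 5/(-2))) = -51*(6 + (5*(-¼) + 5*(-½))) = -51*(6 + (-5/4 - 5/2)) = -51*(6 - 15/4) = -51*9/4 = -459/4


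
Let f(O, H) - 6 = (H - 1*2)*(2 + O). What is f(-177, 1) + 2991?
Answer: 3172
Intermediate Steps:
f(O, H) = 6 + (-2 + H)*(2 + O) (f(O, H) = 6 + (H - 1*2)*(2 + O) = 6 + (H - 2)*(2 + O) = 6 + (-2 + H)*(2 + O))
f(-177, 1) + 2991 = (2 - 2*(-177) + 2*1 + 1*(-177)) + 2991 = (2 + 354 + 2 - 177) + 2991 = 181 + 2991 = 3172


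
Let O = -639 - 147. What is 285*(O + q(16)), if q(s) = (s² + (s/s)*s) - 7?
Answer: -148485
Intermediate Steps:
O = -786
q(s) = -7 + s + s² (q(s) = (s² + 1*s) - 7 = (s² + s) - 7 = (s + s²) - 7 = -7 + s + s²)
285*(O + q(16)) = 285*(-786 + (-7 + 16 + 16²)) = 285*(-786 + (-7 + 16 + 256)) = 285*(-786 + 265) = 285*(-521) = -148485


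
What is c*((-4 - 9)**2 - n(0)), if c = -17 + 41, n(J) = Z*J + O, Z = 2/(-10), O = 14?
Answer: 3720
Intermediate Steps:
Z = -1/5 (Z = 2*(-1/10) = -1/5 ≈ -0.20000)
n(J) = 14 - J/5 (n(J) = -J/5 + 14 = 14 - J/5)
c = 24
c*((-4 - 9)**2 - n(0)) = 24*((-4 - 9)**2 - (14 - 1/5*0)) = 24*((-13)**2 - (14 + 0)) = 24*(169 - 1*14) = 24*(169 - 14) = 24*155 = 3720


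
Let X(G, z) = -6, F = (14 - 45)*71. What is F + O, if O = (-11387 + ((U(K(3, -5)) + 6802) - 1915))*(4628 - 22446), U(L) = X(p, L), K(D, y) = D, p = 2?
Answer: 115921707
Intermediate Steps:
F = -2201 (F = -31*71 = -2201)
U(L) = -6
O = 115923908 (O = (-11387 + ((-6 + 6802) - 1915))*(4628 - 22446) = (-11387 + (6796 - 1915))*(-17818) = (-11387 + 4881)*(-17818) = -6506*(-17818) = 115923908)
F + O = -2201 + 115923908 = 115921707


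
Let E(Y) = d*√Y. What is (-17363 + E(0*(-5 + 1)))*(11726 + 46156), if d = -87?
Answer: -1005005166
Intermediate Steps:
E(Y) = -87*√Y
(-17363 + E(0*(-5 + 1)))*(11726 + 46156) = (-17363 - 87*√(0*(-5 + 1)))*(11726 + 46156) = (-17363 - 87*√(0*(-4)))*57882 = (-17363 - 87*√0)*57882 = (-17363 - 87*0)*57882 = (-17363 + 0)*57882 = -17363*57882 = -1005005166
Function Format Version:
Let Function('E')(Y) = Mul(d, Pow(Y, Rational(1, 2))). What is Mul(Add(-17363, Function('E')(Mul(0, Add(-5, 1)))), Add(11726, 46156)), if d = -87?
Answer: -1005005166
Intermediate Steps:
Function('E')(Y) = Mul(-87, Pow(Y, Rational(1, 2)))
Mul(Add(-17363, Function('E')(Mul(0, Add(-5, 1)))), Add(11726, 46156)) = Mul(Add(-17363, Mul(-87, Pow(Mul(0, Add(-5, 1)), Rational(1, 2)))), Add(11726, 46156)) = Mul(Add(-17363, Mul(-87, Pow(Mul(0, -4), Rational(1, 2)))), 57882) = Mul(Add(-17363, Mul(-87, Pow(0, Rational(1, 2)))), 57882) = Mul(Add(-17363, Mul(-87, 0)), 57882) = Mul(Add(-17363, 0), 57882) = Mul(-17363, 57882) = -1005005166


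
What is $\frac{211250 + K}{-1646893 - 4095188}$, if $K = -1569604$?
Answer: $\frac{1358354}{5742081} \approx 0.23656$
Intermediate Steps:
$\frac{211250 + K}{-1646893 - 4095188} = \frac{211250 - 1569604}{-1646893 - 4095188} = - \frac{1358354}{-5742081} = \left(-1358354\right) \left(- \frac{1}{5742081}\right) = \frac{1358354}{5742081}$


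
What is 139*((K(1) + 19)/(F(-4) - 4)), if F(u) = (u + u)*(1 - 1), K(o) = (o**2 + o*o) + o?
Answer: -1529/2 ≈ -764.50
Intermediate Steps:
K(o) = o + 2*o**2 (K(o) = (o**2 + o**2) + o = 2*o**2 + o = o + 2*o**2)
F(u) = 0 (F(u) = (2*u)*0 = 0)
139*((K(1) + 19)/(F(-4) - 4)) = 139*((1*(1 + 2*1) + 19)/(0 - 4)) = 139*((1*(1 + 2) + 19)/(-4)) = 139*((1*3 + 19)*(-1/4)) = 139*((3 + 19)*(-1/4)) = 139*(22*(-1/4)) = 139*(-11/2) = -1529/2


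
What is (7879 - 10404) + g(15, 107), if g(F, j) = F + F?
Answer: -2495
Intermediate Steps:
g(F, j) = 2*F
(7879 - 10404) + g(15, 107) = (7879 - 10404) + 2*15 = -2525 + 30 = -2495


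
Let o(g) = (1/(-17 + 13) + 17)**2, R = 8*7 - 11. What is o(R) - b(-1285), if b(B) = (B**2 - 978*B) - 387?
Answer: -46516599/16 ≈ -2.9073e+6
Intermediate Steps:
b(B) = -387 + B**2 - 978*B
R = 45 (R = 56 - 11 = 45)
o(g) = 4489/16 (o(g) = (1/(-4) + 17)**2 = (-1/4 + 17)**2 = (67/4)**2 = 4489/16)
o(R) - b(-1285) = 4489/16 - (-387 + (-1285)**2 - 978*(-1285)) = 4489/16 - (-387 + 1651225 + 1256730) = 4489/16 - 1*2907568 = 4489/16 - 2907568 = -46516599/16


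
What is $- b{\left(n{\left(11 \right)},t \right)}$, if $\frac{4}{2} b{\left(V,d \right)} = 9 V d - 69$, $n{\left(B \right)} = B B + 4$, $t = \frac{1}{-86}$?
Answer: $\frac{7059}{172} \approx 41.041$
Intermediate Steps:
$t = - \frac{1}{86} \approx -0.011628$
$n{\left(B \right)} = 4 + B^{2}$ ($n{\left(B \right)} = B^{2} + 4 = 4 + B^{2}$)
$b{\left(V,d \right)} = - \frac{69}{2} + \frac{9 V d}{2}$ ($b{\left(V,d \right)} = \frac{9 V d - 69}{2} = \frac{-69 + 9 V d}{2} = - \frac{69}{2} + \frac{9 V d}{2}$)
$- b{\left(n{\left(11 \right)},t \right)} = - (- \frac{69}{2} + \frac{9}{2} \left(4 + 11^{2}\right) \left(- \frac{1}{86}\right)) = - (- \frac{69}{2} + \frac{9}{2} \left(4 + 121\right) \left(- \frac{1}{86}\right)) = - (- \frac{69}{2} + \frac{9}{2} \cdot 125 \left(- \frac{1}{86}\right)) = - (- \frac{69}{2} - \frac{1125}{172}) = \left(-1\right) \left(- \frac{7059}{172}\right) = \frac{7059}{172}$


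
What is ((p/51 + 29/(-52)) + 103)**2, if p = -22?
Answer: 73188104089/7033104 ≈ 10406.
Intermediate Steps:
((p/51 + 29/(-52)) + 103)**2 = ((-22/51 + 29/(-52)) + 103)**2 = ((-22*1/51 + 29*(-1/52)) + 103)**2 = ((-22/51 - 29/52) + 103)**2 = (-2623/2652 + 103)**2 = (270533/2652)**2 = 73188104089/7033104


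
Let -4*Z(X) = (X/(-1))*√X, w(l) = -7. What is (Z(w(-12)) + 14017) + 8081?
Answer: 22098 - 7*I*√7/4 ≈ 22098.0 - 4.6301*I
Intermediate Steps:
Z(X) = X^(3/2)/4 (Z(X) = -X/(-1)*√X/4 = -X*(-1)*√X/4 = -(-X)*√X/4 = -(-1)*X^(3/2)/4 = X^(3/2)/4)
(Z(w(-12)) + 14017) + 8081 = ((-7)^(3/2)/4 + 14017) + 8081 = ((-7*I*√7)/4 + 14017) + 8081 = (-7*I*√7/4 + 14017) + 8081 = (14017 - 7*I*√7/4) + 8081 = 22098 - 7*I*√7/4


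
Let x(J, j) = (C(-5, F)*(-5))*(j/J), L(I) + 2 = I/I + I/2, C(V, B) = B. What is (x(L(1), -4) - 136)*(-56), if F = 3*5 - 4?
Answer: 32256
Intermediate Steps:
F = 11 (F = 15 - 4 = 11)
L(I) = -1 + I/2 (L(I) = -2 + (I/I + I/2) = -2 + (1 + I*(½)) = -2 + (1 + I/2) = -1 + I/2)
x(J, j) = -55*j/J (x(J, j) = (11*(-5))*(j/J) = -55*j/J)
(x(L(1), -4) - 136)*(-56) = (-55*(-4)/(-1 + (½)*1) - 136)*(-56) = (-55*(-4)/(-1 + ½) - 136)*(-56) = (-55*(-4)/(-½) - 136)*(-56) = (-55*(-4)*(-2) - 136)*(-56) = (-440 - 136)*(-56) = -576*(-56) = 32256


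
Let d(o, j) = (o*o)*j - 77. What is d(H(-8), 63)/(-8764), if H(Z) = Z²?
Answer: -36853/1252 ≈ -29.435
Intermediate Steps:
d(o, j) = -77 + j*o² (d(o, j) = o²*j - 77 = j*o² - 77 = -77 + j*o²)
d(H(-8), 63)/(-8764) = (-77 + 63*((-8)²)²)/(-8764) = (-77 + 63*64²)*(-1/8764) = (-77 + 63*4096)*(-1/8764) = (-77 + 258048)*(-1/8764) = 257971*(-1/8764) = -36853/1252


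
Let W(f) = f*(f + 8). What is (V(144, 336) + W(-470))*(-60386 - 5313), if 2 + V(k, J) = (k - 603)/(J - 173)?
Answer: -2325287006465/163 ≈ -1.4266e+10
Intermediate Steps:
V(k, J) = -2 + (-603 + k)/(-173 + J) (V(k, J) = -2 + (k - 603)/(J - 173) = -2 + (-603 + k)/(-173 + J))
W(f) = f*(8 + f)
(V(144, 336) + W(-470))*(-60386 - 5313) = ((-257 + 144 - 2*336)/(-173 + 336) - 470*(8 - 470))*(-60386 - 5313) = ((-257 + 144 - 672)/163 - 470*(-462))*(-65699) = ((1/163)*(-785) + 217140)*(-65699) = (-785/163 + 217140)*(-65699) = (35393035/163)*(-65699) = -2325287006465/163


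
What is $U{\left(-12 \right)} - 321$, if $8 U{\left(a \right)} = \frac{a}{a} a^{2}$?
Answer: $-303$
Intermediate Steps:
$U{\left(a \right)} = \frac{a^{2}}{8}$ ($U{\left(a \right)} = \frac{\frac{a}{a} a^{2}}{8} = \frac{1 a^{2}}{8} = \frac{a^{2}}{8}$)
$U{\left(-12 \right)} - 321 = \frac{\left(-12\right)^{2}}{8} - 321 = \frac{1}{8} \cdot 144 - 321 = 18 - 321 = -303$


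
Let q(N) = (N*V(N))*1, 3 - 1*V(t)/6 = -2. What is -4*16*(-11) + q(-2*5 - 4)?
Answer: 284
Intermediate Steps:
V(t) = 30 (V(t) = 18 - 6*(-2) = 18 + 12 = 30)
q(N) = 30*N (q(N) = (N*30)*1 = (30*N)*1 = 30*N)
-4*16*(-11) + q(-2*5 - 4) = -4*16*(-11) + 30*(-2*5 - 4) = -64*(-11) + 30*(-10 - 4) = 704 + 30*(-14) = 704 - 420 = 284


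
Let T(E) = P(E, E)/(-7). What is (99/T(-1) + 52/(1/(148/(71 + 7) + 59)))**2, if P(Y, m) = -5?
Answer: 2458077241/225 ≈ 1.0925e+7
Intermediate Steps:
T(E) = 5/7 (T(E) = -5/(-7) = -5*(-1/7) = 5/7)
(99/T(-1) + 52/(1/(148/(71 + 7) + 59)))**2 = (99/(5/7) + 52/(1/(148/(71 + 7) + 59)))**2 = (99*(7/5) + 52/(1/(148/78 + 59)))**2 = (693/5 + 52/(1/(148*(1/78) + 59)))**2 = (693/5 + 52/(1/(74/39 + 59)))**2 = (693/5 + 52/(1/(2375/39)))**2 = (693/5 + 52/(39/2375))**2 = (693/5 + 52*(2375/39))**2 = (693/5 + 9500/3)**2 = (49579/15)**2 = 2458077241/225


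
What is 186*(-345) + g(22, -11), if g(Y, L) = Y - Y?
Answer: -64170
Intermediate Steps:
g(Y, L) = 0
186*(-345) + g(22, -11) = 186*(-345) + 0 = -64170 + 0 = -64170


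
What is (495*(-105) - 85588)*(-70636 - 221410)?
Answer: 40174723898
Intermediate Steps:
(495*(-105) - 85588)*(-70636 - 221410) = (-51975 - 85588)*(-292046) = -137563*(-292046) = 40174723898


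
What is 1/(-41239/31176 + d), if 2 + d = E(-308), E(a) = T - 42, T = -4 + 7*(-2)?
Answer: -31176/1974151 ≈ -0.015792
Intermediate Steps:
T = -18 (T = -4 - 14 = -18)
E(a) = -60 (E(a) = -18 - 42 = -60)
d = -62 (d = -2 - 60 = -62)
1/(-41239/31176 + d) = 1/(-41239/31176 - 62) = 1/(-1974151/31176) = -31176/1974151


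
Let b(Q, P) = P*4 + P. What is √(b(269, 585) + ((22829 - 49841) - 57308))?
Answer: I*√81395 ≈ 285.3*I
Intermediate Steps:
b(Q, P) = 5*P (b(Q, P) = 4*P + P = 5*P)
√(b(269, 585) + ((22829 - 49841) - 57308)) = √(5*585 + ((22829 - 49841) - 57308)) = √(2925 + (-27012 - 57308)) = √(2925 - 84320) = √(-81395) = I*√81395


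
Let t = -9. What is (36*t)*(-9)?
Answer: 2916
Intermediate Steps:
(36*t)*(-9) = (36*(-9))*(-9) = -324*(-9) = 2916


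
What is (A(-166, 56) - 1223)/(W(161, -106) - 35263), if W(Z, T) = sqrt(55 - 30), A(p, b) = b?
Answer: 1167/35258 ≈ 0.033099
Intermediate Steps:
W(Z, T) = 5 (W(Z, T) = sqrt(25) = 5)
(A(-166, 56) - 1223)/(W(161, -106) - 35263) = (56 - 1223)/(5 - 35263) = -1167/(-35258) = -1167*(-1/35258) = 1167/35258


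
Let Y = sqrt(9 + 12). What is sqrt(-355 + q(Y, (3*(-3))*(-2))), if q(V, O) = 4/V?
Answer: sqrt(-156555 + 84*sqrt(21))/21 ≈ 18.818*I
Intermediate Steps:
Y = sqrt(21) ≈ 4.5826
sqrt(-355 + q(Y, (3*(-3))*(-2))) = sqrt(-355 + 4/(sqrt(21))) = sqrt(-355 + 4*(sqrt(21)/21)) = sqrt(-355 + 4*sqrt(21)/21)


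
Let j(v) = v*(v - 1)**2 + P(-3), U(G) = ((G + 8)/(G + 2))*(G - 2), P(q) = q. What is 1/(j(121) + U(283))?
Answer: 95/165554972 ≈ 5.7383e-7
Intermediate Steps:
U(G) = (-2 + G)*(8 + G)/(2 + G) (U(G) = ((8 + G)/(2 + G))*(-2 + G) = (-2 + G)*(8 + G)/(2 + G))
j(v) = -3 + v*(-1 + v)**2 (j(v) = v*(v - 1)**2 - 3 = v*(-1 + v)**2 - 3 = -3 + v*(-1 + v)**2)
1/(j(121) + U(283)) = 1/((-3 + 121*(-1 + 121)**2) + (-16 + 283**2 + 6*283)/(2 + 283)) = 1/((-3 + 121*120**2) + (-16 + 80089 + 1698)/285) = 1/((-3 + 121*14400) + (1/285)*81771) = 1/((-3 + 1742400) + 27257/95) = 1/(1742397 + 27257/95) = 1/(165554972/95) = 95/165554972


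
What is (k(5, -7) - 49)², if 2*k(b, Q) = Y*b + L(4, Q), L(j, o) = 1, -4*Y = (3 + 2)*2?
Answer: 47961/16 ≈ 2997.6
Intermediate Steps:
Y = -5/2 (Y = -(3 + 2)*2/4 = -5*2/4 = -¼*10 = -5/2 ≈ -2.5000)
k(b, Q) = ½ - 5*b/4 (k(b, Q) = (-5*b/2 + 1)/2 = (1 - 5*b/2)/2 = ½ - 5*b/4)
(k(5, -7) - 49)² = ((½ - 5/4*5) - 49)² = ((½ - 25/4) - 49)² = (-23/4 - 49)² = (-219/4)² = 47961/16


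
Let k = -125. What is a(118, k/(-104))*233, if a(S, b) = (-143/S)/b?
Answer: -1732588/7375 ≈ -234.93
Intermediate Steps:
a(S, b) = -143/(S*b)
a(118, k/(-104))*233 = -143/(118*(-125/(-104)))*233 = -143*1/118/(-125*(-1/104))*233 = -143*1/118/125/104*233 = -143*1/118*104/125*233 = -7436/7375*233 = -1732588/7375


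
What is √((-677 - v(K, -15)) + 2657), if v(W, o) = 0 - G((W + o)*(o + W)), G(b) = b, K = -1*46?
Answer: √5701 ≈ 75.505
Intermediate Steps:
K = -46
v(W, o) = -(W + o)² (v(W, o) = 0 - (W + o)*(o + W) = 0 - (W + o)*(W + o) = 0 - (W + o)² = -(W + o)²)
√((-677 - v(K, -15)) + 2657) = √((-677 - (-1*(-46)² - 1*(-15)² - 2*(-46)*(-15))) + 2657) = √((-677 - (-1*2116 - 1*225 - 1380)) + 2657) = √((-677 - (-2116 - 225 - 1380)) + 2657) = √((-677 - 1*(-3721)) + 2657) = √((-677 + 3721) + 2657) = √(3044 + 2657) = √5701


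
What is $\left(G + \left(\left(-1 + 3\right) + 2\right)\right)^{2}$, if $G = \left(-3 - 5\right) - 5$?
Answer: $81$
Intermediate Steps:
$G = -13$ ($G = -8 - 5 = -13$)
$\left(G + \left(\left(-1 + 3\right) + 2\right)\right)^{2} = \left(-13 + \left(\left(-1 + 3\right) + 2\right)\right)^{2} = \left(-13 + \left(2 + 2\right)\right)^{2} = \left(-13 + 4\right)^{2} = \left(-9\right)^{2} = 81$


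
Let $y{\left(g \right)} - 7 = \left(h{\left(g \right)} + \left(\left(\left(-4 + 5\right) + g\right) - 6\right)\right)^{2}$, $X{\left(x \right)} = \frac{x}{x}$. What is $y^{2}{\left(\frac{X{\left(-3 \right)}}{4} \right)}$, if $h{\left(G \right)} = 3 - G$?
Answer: $121$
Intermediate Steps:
$X{\left(x \right)} = 1$
$y{\left(g \right)} = 11$ ($y{\left(g \right)} = 7 + \left(\left(3 - g\right) + \left(\left(\left(-4 + 5\right) + g\right) - 6\right)\right)^{2} = 7 + \left(\left(3 - g\right) + \left(\left(1 + g\right) - 6\right)\right)^{2} = 7 + \left(\left(3 - g\right) + \left(-5 + g\right)\right)^{2} = 7 + \left(-2\right)^{2} = 7 + 4 = 11$)
$y^{2}{\left(\frac{X{\left(-3 \right)}}{4} \right)} = 11^{2} = 121$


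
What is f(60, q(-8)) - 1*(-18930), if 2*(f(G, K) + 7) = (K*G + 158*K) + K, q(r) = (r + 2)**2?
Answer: 22865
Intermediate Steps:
q(r) = (2 + r)**2
f(G, K) = -7 + 159*K/2 + G*K/2 (f(G, K) = -7 + ((K*G + 158*K) + K)/2 = -7 + ((G*K + 158*K) + K)/2 = -7 + ((158*K + G*K) + K)/2 = -7 + (159*K + G*K)/2 = -7 + (159*K/2 + G*K/2) = -7 + 159*K/2 + G*K/2)
f(60, q(-8)) - 1*(-18930) = (-7 + 159*(2 - 8)**2/2 + (1/2)*60*(2 - 8)**2) - 1*(-18930) = (-7 + (159/2)*(-6)**2 + (1/2)*60*(-6)**2) + 18930 = (-7 + (159/2)*36 + (1/2)*60*36) + 18930 = (-7 + 2862 + 1080) + 18930 = 3935 + 18930 = 22865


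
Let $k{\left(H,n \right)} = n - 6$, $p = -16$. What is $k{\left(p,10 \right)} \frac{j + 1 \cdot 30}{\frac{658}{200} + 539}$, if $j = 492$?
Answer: $\frac{208800}{54229} \approx 3.8503$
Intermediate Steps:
$k{\left(H,n \right)} = -6 + n$
$k{\left(p,10 \right)} \frac{j + 1 \cdot 30}{\frac{658}{200} + 539} = \left(-6 + 10\right) \frac{492 + 1 \cdot 30}{\frac{658}{200} + 539} = 4 \frac{492 + 30}{658 \cdot \frac{1}{200} + 539} = 4 \frac{522}{\frac{329}{100} + 539} = 4 \frac{522}{\frac{54229}{100}} = 4 \cdot 522 \cdot \frac{100}{54229} = 4 \cdot \frac{52200}{54229} = \frac{208800}{54229}$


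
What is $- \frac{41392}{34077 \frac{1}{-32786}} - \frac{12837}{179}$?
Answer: $\frac{242479535599}{6099783} \approx 39752.0$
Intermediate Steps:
$- \frac{41392}{34077 \frac{1}{-32786}} - \frac{12837}{179} = - \frac{41392}{34077 \left(- \frac{1}{32786}\right)} - \frac{12837}{179} = - \frac{41392}{- \frac{34077}{32786}} - \frac{12837}{179} = \left(-41392\right) \left(- \frac{32786}{34077}\right) - \frac{12837}{179} = \frac{1357078112}{34077} - \frac{12837}{179} = \frac{242479535599}{6099783}$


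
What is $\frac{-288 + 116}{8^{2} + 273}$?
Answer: $- \frac{172}{337} \approx -0.51039$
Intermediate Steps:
$\frac{-288 + 116}{8^{2} + 273} = - \frac{172}{64 + 273} = - \frac{172}{337}$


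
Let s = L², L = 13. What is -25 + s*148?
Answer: 24987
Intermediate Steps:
s = 169 (s = 13² = 169)
-25 + s*148 = -25 + 169*148 = -25 + 25012 = 24987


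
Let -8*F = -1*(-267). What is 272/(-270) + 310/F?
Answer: -123704/12015 ≈ -10.296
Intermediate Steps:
F = -267/8 (F = -(-1)*(-267)/8 = -1/8*267 = -267/8 ≈ -33.375)
272/(-270) + 310/F = 272/(-270) + 310/(-267/8) = 272*(-1/270) + 310*(-8/267) = -136/135 - 2480/267 = -123704/12015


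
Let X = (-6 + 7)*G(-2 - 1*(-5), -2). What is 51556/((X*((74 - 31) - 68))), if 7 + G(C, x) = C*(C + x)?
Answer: 12889/25 ≈ 515.56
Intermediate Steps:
G(C, x) = -7 + C*(C + x)
X = -4 (X = (-6 + 7)*(-7 + (-2 - 1*(-5))² + (-2 - 1*(-5))*(-2)) = 1*(-7 + (-2 + 5)² + (-2 + 5)*(-2)) = 1*(-7 + 3² + 3*(-2)) = 1*(-7 + 9 - 6) = 1*(-4) = -4)
51556/((X*((74 - 31) - 68))) = 51556/((-4*((74 - 31) - 68))) = 51556/((-4*(43 - 68))) = 51556/((-4*(-25))) = 51556/100 = 51556*(1/100) = 12889/25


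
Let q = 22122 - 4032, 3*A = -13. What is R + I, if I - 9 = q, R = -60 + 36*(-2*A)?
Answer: 18351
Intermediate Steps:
A = -13/3 (A = (1/3)*(-13) = -13/3 ≈ -4.3333)
R = 252 (R = -60 + 36*(-2*(-13/3)) = -60 + 36*(26/3) = -60 + 312 = 252)
q = 18090
I = 18099 (I = 9 + 18090 = 18099)
R + I = 252 + 18099 = 18351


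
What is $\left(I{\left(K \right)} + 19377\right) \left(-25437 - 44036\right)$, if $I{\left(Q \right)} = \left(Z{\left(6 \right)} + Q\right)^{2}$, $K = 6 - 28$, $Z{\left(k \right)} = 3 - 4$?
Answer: $-1382929538$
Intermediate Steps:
$Z{\left(k \right)} = -1$
$K = -22$ ($K = 6 - 28 = -22$)
$I{\left(Q \right)} = \left(-1 + Q\right)^{2}$
$\left(I{\left(K \right)} + 19377\right) \left(-25437 - 44036\right) = \left(\left(-1 - 22\right)^{2} + 19377\right) \left(-25437 - 44036\right) = \left(\left(-23\right)^{2} + 19377\right) \left(-69473\right) = \left(529 + 19377\right) \left(-69473\right) = 19906 \left(-69473\right) = -1382929538$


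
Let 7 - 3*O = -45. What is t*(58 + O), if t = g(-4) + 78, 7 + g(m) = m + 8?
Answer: 5650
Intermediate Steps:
g(m) = 1 + m (g(m) = -7 + (m + 8) = -7 + (8 + m) = 1 + m)
O = 52/3 (O = 7/3 - ⅓*(-45) = 7/3 + 15 = 52/3 ≈ 17.333)
t = 75 (t = (1 - 4) + 78 = -3 + 78 = 75)
t*(58 + O) = 75*(58 + 52/3) = 75*(226/3) = 5650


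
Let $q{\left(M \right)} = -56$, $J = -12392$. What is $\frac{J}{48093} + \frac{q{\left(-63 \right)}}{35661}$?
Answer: $- \frac{49400480}{190560497} \approx -0.25924$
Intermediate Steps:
$\frac{J}{48093} + \frac{q{\left(-63 \right)}}{35661} = - \frac{12392}{48093} - \frac{56}{35661} = - \frac{49400480}{190560497}$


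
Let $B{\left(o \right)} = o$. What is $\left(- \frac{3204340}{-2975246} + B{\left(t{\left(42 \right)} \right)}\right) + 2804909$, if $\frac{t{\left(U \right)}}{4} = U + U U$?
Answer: $\frac{4183395332029}{1487623} \approx 2.8121 \cdot 10^{6}$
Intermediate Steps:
$t{\left(U \right)} = 4 U + 4 U^{2}$ ($t{\left(U \right)} = 4 \left(U + U U\right) = 4 \left(U + U^{2}\right) = 4 U + 4 U^{2}$)
$\left(- \frac{3204340}{-2975246} + B{\left(t{\left(42 \right)} \right)}\right) + 2804909 = \left(- \frac{3204340}{-2975246} + 4 \cdot 42 \left(1 + 42\right)\right) + 2804909 = \left(\left(-3204340\right) \left(- \frac{1}{2975246}\right) + 4 \cdot 42 \cdot 43\right) + 2804909 = \left(\frac{1602170}{1487623} + 7224\right) + 2804909 = \frac{10748190722}{1487623} + 2804909 = \frac{4183395332029}{1487623}$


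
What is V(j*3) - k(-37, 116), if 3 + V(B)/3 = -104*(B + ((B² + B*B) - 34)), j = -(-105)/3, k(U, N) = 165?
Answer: -6901926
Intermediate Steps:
j = 35 (j = -(-105)/3 = -21*(-5/3) = 35)
V(B) = 10599 - 624*B² - 312*B (V(B) = -9 + 3*(-104*(B + ((B² + B*B) - 34))) = -9 + 3*(-104*(B + ((B² + B²) - 34))) = -9 + 3*(-104*(B + (2*B² - 34))) = -9 + 3*(-104*(B + (-34 + 2*B²))) = -9 + 3*(-104*(-34 + B + 2*B²)) = -9 + 3*(3536 - 208*B² - 104*B) = -9 + (10608 - 624*B² - 312*B) = 10599 - 624*B² - 312*B)
V(j*3) - k(-37, 116) = (10599 - 624*(35*3)² - 10920*3) - 1*165 = (10599 - 624*105² - 312*105) - 165 = (10599 - 624*11025 - 32760) - 165 = (10599 - 6879600 - 32760) - 165 = -6901761 - 165 = -6901926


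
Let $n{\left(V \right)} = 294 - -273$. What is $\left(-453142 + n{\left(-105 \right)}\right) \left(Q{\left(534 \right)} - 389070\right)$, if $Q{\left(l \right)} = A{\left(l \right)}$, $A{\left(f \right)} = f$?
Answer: $175841680200$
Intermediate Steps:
$Q{\left(l \right)} = l$
$n{\left(V \right)} = 567$ ($n{\left(V \right)} = 294 + 273 = 567$)
$\left(-453142 + n{\left(-105 \right)}\right) \left(Q{\left(534 \right)} - 389070\right) = \left(-453142 + 567\right) \left(534 - 389070\right) = \left(-452575\right) \left(-388536\right) = 175841680200$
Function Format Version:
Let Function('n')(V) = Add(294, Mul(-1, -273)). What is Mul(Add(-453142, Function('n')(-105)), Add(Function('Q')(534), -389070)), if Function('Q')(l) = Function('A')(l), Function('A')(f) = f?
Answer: 175841680200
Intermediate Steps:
Function('Q')(l) = l
Function('n')(V) = 567 (Function('n')(V) = Add(294, 273) = 567)
Mul(Add(-453142, Function('n')(-105)), Add(Function('Q')(534), -389070)) = Mul(Add(-453142, 567), Add(534, -389070)) = Mul(-452575, -388536) = 175841680200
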